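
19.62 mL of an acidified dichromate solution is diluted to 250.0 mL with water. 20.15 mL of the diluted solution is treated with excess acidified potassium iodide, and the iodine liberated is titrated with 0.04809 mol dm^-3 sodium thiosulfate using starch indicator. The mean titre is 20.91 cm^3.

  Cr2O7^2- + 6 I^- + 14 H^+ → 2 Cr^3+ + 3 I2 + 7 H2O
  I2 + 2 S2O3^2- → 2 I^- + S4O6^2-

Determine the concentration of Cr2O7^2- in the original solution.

n(S2O3^2-) = 0.02091 × 0.04809 = 1.006 × 10^-3 mol
n(I2) = n(S2O3^2-)/2 = 5.028 × 10^-4 mol
From the 1:3 ratio, n(Cr2O7^2-) in the aliquot = 1/3 × 5.028 × 10^-4 = 1.676 × 10^-4 mol
[Cr2O7^2-]_dilute = 1.676 × 10^-4 / 0.02015 = 0.008317 mol/L
[Cr2O7^2-]_original = 0.008317 × 250.0/19.62 = 0.1060 mol/L

0.1060 mol/L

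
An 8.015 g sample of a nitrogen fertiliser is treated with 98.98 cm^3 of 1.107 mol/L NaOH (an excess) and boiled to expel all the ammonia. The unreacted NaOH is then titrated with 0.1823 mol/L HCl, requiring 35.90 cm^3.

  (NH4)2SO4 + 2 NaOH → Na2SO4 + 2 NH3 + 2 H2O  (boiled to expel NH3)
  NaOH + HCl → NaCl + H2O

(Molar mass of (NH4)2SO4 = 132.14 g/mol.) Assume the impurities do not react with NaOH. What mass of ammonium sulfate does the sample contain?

6.807 g

n(NaOH) added = 0.09898 × 1.107 = 0.1096 mol
n(HCl) used in back-titration = 0.03590 × 0.1823 = 6.545 × 10^-3 mol
n(NaOH) left over = 6.545 × 10^-3 mol (1:1 ratio)
n(NaOH) consumed by analyte = 0.1096 − 6.545 × 10^-3 = 0.1030 mol
From the 1:2 ratio, n((NH4)2SO4) = 1/2 × 0.1030 = 0.05151 mol
mass of (NH4)2SO4 = 0.05151 × 132.14 = 6.807 g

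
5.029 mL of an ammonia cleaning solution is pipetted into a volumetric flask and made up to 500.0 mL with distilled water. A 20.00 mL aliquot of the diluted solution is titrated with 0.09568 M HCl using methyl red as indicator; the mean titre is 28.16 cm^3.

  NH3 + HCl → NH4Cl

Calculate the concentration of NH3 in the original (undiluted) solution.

n(HCl) = 0.02816 × 0.09568 = 2.694 × 10^-3 mol
n(NH3) in the aliquot = 2.694 × 10^-3 mol (1:1 ratio)
[NH3]_dilute = 2.694 × 10^-3 / 0.02000 = 0.1347 mol/L
Dilution factor = 500.0 / 5.029 = 99.42
[NH3]_stock = 0.1347 × 99.42 = 13.39 mol/L

13.39 M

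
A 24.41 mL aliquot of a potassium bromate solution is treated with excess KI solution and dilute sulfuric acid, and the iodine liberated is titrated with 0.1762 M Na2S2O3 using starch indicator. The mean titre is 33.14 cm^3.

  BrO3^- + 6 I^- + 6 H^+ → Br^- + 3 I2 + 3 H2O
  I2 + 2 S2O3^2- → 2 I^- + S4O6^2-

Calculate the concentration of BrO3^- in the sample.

0.03987 M

n(S2O3^2-) = 0.03314 × 0.1762 = 5.839 × 10^-3 mol
n(I2) = n(S2O3^2-)/2 = 2.920 × 10^-3 mol
From the 1:3 ratio, n(BrO3^-) in the aliquot = 1/3 × 2.920 × 10^-3 = 9.732 × 10^-4 mol
[BrO3^-] = 9.732 × 10^-4 / 0.02441 = 0.03987 mol/L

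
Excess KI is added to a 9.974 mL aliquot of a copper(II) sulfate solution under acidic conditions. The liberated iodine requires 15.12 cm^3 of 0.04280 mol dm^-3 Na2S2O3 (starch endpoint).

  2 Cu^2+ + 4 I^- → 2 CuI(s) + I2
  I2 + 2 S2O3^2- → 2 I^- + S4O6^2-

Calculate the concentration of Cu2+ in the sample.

0.06488 mol/L

n(S2O3^2-) = 0.01512 × 0.04280 = 6.471 × 10^-4 mol
n(I2) = n(S2O3^2-)/2 = 3.236 × 10^-4 mol
From the 2:1 ratio, n(Cu2+) in the aliquot = 2/1 × 3.236 × 10^-4 = 6.471 × 10^-4 mol
[Cu2+] = 6.471 × 10^-4 / 0.009974 = 0.06488 mol/L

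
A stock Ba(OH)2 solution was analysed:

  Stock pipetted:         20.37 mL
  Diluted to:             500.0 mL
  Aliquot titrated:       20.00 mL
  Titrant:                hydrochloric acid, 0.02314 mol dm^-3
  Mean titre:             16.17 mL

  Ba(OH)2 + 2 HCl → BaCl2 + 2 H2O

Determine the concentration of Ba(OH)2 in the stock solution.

0.2296 mol/L

n(HCl) = 0.01617 × 0.02314 = 3.742 × 10^-4 mol
From the 1:2 ratio, n(Ba(OH)2) in the aliquot = 1/2 × 3.742 × 10^-4 = 1.871 × 10^-4 mol
[Ba(OH)2]_dilute = 1.871 × 10^-4 / 0.02000 = 0.009354 mol/L
Dilution factor = 500.0 / 20.37 = 24.55
[Ba(OH)2]_stock = 0.009354 × 24.55 = 0.2296 mol/L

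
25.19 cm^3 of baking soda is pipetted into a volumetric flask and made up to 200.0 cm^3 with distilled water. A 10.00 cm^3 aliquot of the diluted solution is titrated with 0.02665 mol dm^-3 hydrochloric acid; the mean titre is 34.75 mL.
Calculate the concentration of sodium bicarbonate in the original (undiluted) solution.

NaHCO3 + HCl → NaCl + H2O + CO2
n(HCl) = 0.03475 × 0.02665 = 9.261 × 10^-4 mol
n(NaHCO3) in the aliquot = 9.261 × 10^-4 mol (1:1 ratio)
[NaHCO3]_dilute = 9.261 × 10^-4 / 0.01000 = 0.09261 mol/L
Dilution factor = 200.0 / 25.19 = 7.940
[NaHCO3]_stock = 0.09261 × 7.940 = 0.7353 mol/L

0.7353 mol/L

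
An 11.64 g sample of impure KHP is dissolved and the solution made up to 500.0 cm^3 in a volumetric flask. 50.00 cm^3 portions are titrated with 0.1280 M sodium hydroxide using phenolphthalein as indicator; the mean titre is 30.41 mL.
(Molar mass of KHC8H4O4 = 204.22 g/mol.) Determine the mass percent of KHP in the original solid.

68.29 %

KHC8H4O4 + NaOH → KNaC8H4O4 + H2O
n(NaOH) per titration = 0.03041 × 0.1280 = 3.892 × 10^-3 mol
n(KHC8H4O4) in each aliquot = 3.892 × 10^-3 mol (1:1 ratio)
n(KHC8H4O4) in the whole flask = 3.892 × 10^-3 × 500.0/50.00 = 0.03892 mol
mass of KHC8H4O4 = 0.03892 × 204.22 = 7.949 g
% KHC8H4O4 = 7.949 / 11.64 × 100 = 68.29 %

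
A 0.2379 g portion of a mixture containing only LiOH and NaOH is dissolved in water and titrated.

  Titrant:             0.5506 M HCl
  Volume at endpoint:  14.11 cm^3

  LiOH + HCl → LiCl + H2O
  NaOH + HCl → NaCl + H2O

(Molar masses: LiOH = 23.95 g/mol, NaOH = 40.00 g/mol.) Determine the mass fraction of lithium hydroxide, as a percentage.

n(HCl) = 0.01411 × 0.5506 = 7.769 × 10^-3 mol
Let x = n(LiOH), y = n(NaOH).
Titrant: 1x + 1y = 7.769 × 10^-3;  mass: 23.95x + 40.00y = 0.2379
Solving, x = 4.539 × 10^-3 mol, y = 3.229 × 10^-3 mol
mass of LiOH = 4.539 × 10^-3 × 23.95 = 0.1087 g
% LiOH = 0.1087 / 0.2379 × 100 = 45.70 %

45.70 %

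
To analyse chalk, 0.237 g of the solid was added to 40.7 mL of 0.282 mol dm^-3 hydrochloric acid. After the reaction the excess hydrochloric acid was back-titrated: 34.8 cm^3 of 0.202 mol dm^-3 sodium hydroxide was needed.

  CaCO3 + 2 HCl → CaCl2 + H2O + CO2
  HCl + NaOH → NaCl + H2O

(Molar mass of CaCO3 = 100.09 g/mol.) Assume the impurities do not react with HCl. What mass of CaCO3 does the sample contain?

n(HCl) added = 0.0407 × 0.282 = 0.0115 mol
n(NaOH) used in back-titration = 0.0348 × 0.202 = 7.03 × 10^-3 mol
n(HCl) left over = 7.03 × 10^-3 mol (1:1 ratio)
n(HCl) consumed by analyte = 0.0115 − 7.03 × 10^-3 = 4.45 × 10^-3 mol
From the 1:2 ratio, n(CaCO3) = 1/2 × 4.45 × 10^-3 = 2.22 × 10^-3 mol
mass of CaCO3 = 2.22 × 10^-3 × 100.09 = 0.223 g

0.223 g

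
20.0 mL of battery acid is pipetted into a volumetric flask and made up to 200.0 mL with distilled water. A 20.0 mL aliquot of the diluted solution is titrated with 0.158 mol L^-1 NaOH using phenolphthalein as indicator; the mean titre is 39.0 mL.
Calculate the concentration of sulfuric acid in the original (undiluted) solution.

H2SO4 + 2 NaOH → Na2SO4 + 2 H2O
n(NaOH) = 0.0390 × 0.158 = 6.16 × 10^-3 mol
From the 1:2 ratio, n(H2SO4) in the aliquot = 1/2 × 6.16 × 10^-3 = 3.08 × 10^-3 mol
[H2SO4]_dilute = 3.08 × 10^-3 / 0.0200 = 0.154 mol/L
Dilution factor = 200.0 / 20.0 = 10.00
[H2SO4]_stock = 0.154 × 10.00 = 1.54 mol/L

1.54 mol/L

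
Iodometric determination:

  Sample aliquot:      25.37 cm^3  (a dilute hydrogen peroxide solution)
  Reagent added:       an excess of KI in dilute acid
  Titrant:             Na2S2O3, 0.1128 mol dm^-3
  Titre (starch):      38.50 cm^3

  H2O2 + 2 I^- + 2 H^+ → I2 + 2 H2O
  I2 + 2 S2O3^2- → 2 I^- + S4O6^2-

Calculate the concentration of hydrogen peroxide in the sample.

0.08559 mol/L

n(S2O3^2-) = 0.03850 × 0.1128 = 4.343 × 10^-3 mol
n(I2) = n(S2O3^2-)/2 = 2.171 × 10^-3 mol
n(H2O2) in the aliquot = 2.171 × 10^-3 mol (1:1 ratio)
[H2O2] = 2.171 × 10^-3 / 0.02537 = 0.08559 mol/L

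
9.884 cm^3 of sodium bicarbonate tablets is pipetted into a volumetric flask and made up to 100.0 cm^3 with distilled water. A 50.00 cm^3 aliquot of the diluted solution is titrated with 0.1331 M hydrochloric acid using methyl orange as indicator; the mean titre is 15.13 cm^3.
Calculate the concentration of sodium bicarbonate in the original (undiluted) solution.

NaHCO3 + HCl → NaCl + H2O + CO2
n(HCl) = 0.01513 × 0.1331 = 2.014 × 10^-3 mol
n(NaHCO3) in the aliquot = 2.014 × 10^-3 mol (1:1 ratio)
[NaHCO3]_dilute = 2.014 × 10^-3 / 0.05000 = 0.04028 mol/L
Dilution factor = 100.0 / 9.884 = 10.12
[NaHCO3]_stock = 0.04028 × 10.12 = 0.4075 mol/L

0.4075 M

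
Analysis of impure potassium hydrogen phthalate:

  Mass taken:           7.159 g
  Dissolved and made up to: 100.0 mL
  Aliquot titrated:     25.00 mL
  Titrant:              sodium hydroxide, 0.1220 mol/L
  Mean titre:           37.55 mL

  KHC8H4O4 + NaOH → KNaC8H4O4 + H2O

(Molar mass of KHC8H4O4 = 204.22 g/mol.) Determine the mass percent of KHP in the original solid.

n(NaOH) per titration = 0.03755 × 0.1220 = 4.581 × 10^-3 mol
n(KHC8H4O4) in each aliquot = 4.581 × 10^-3 mol (1:1 ratio)
n(KHC8H4O4) in the whole flask = 4.581 × 10^-3 × 100.0/25.00 = 0.01832 mol
mass of KHC8H4O4 = 0.01832 × 204.22 = 3.742 g
% KHC8H4O4 = 3.742 / 7.159 × 100 = 52.27 %

52.27 %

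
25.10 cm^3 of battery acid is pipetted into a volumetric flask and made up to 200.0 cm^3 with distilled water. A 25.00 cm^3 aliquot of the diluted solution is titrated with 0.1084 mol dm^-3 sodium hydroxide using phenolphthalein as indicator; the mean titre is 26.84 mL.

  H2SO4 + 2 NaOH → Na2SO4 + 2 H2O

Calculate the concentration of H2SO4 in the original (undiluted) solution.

n(NaOH) = 0.02684 × 0.1084 = 2.909 × 10^-3 mol
From the 1:2 ratio, n(H2SO4) in the aliquot = 1/2 × 2.909 × 10^-3 = 1.455 × 10^-3 mol
[H2SO4]_dilute = 1.455 × 10^-3 / 0.02500 = 0.05819 mol/L
Dilution factor = 200.0 / 25.10 = 7.968
[H2SO4]_stock = 0.05819 × 7.968 = 0.4637 mol/L

0.4637 mol/L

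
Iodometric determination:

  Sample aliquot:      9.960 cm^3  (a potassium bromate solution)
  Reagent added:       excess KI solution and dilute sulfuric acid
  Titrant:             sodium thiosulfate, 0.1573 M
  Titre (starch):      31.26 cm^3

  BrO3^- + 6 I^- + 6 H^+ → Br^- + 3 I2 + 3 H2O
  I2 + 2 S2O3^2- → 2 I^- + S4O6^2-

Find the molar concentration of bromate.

n(S2O3^2-) = 0.03126 × 0.1573 = 4.917 × 10^-3 mol
n(I2) = n(S2O3^2-)/2 = 2.459 × 10^-3 mol
From the 1:3 ratio, n(BrO3^-) in the aliquot = 1/3 × 2.459 × 10^-3 = 8.195 × 10^-4 mol
[BrO3^-] = 8.195 × 10^-4 / 0.009960 = 0.08228 mol/L

0.08228 M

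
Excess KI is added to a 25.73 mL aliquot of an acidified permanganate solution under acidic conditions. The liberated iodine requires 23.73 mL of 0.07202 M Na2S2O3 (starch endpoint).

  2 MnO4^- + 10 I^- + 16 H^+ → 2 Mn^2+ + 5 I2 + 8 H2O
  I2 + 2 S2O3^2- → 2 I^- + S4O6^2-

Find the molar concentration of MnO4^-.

0.01328 M

n(S2O3^2-) = 0.02373 × 0.07202 = 1.709 × 10^-3 mol
n(I2) = n(S2O3^2-)/2 = 8.545 × 10^-4 mol
From the 2:5 ratio, n(MnO4^-) in the aliquot = 2/5 × 8.545 × 10^-4 = 3.418 × 10^-4 mol
[MnO4^-] = 3.418 × 10^-4 / 0.02573 = 0.01328 mol/L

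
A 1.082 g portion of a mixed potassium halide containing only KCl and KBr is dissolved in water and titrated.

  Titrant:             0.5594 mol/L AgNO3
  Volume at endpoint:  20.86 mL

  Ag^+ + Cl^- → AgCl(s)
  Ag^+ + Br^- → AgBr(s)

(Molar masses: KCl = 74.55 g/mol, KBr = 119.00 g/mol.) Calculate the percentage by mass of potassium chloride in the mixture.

47.53 %

n(AgNO3) = 0.02086 × 0.5594 = 0.01167 mol
Let x = n(KCl), y = n(KBr).
Titrant: 1x + 1y = 0.01167;  mass: 74.55x + 119.00y = 1.082
Solving, x = 6.898 × 10^-3 mol, y = 4.771 × 10^-3 mol
mass of KCl = 6.898 × 10^-3 × 74.55 = 0.5143 g
% KCl = 0.5143 / 1.082 × 100 = 47.53 %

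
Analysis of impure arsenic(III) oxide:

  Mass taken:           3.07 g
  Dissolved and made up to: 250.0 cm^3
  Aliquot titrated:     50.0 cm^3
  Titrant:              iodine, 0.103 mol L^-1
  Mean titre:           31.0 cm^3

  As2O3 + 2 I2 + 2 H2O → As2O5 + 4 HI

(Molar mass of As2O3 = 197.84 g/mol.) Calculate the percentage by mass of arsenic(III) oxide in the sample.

51.4 %

n(I2) per titration = 0.0310 × 0.103 = 3.19 × 10^-3 mol
From the 1:2 ratio, n(As2O3) in each aliquot = 1/2 × 3.19 × 10^-3 = 1.60 × 10^-3 mol
n(As2O3) in the whole flask = 1.60 × 10^-3 × 250.0/50.0 = 7.98 × 10^-3 mol
mass of As2O3 = 7.98 × 10^-3 × 197.84 = 1.58 g
% As2O3 = 1.58 / 3.07 × 100 = 51.4 %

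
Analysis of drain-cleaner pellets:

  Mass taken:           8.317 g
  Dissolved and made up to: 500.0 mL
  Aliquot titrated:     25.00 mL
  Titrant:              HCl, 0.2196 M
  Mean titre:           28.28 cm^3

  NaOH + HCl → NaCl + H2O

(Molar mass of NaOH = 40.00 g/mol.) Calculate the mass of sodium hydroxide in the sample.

n(HCl) per titration = 0.02828 × 0.2196 = 6.210 × 10^-3 mol
n(NaOH) in each aliquot = 6.210 × 10^-3 mol (1:1 ratio)
n(NaOH) in the whole flask = 6.210 × 10^-3 × 500.0/25.00 = 0.1242 mol
mass of NaOH = 0.1242 × 40.00 = 4.968 g

4.968 g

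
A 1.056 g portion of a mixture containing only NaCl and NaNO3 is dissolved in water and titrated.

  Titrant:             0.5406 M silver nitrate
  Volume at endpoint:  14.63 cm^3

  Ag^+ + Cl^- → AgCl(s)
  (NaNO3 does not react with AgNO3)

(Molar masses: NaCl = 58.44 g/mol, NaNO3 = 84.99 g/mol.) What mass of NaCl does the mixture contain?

n(AgNO3) = 0.01463 × 0.5406 = 7.909 × 10^-3 mol
Let x = n(NaCl), y = n(NaNO3).
Titrant: 1x = 7.909 × 10^-3;  mass: 58.44x + 84.99y = 1.056
Solving, x = 7.909 × 10^-3 mol, y = 6.987 × 10^-3 mol
mass of NaCl = 7.909 × 10^-3 × 58.44 = 0.4622 g

0.4622 g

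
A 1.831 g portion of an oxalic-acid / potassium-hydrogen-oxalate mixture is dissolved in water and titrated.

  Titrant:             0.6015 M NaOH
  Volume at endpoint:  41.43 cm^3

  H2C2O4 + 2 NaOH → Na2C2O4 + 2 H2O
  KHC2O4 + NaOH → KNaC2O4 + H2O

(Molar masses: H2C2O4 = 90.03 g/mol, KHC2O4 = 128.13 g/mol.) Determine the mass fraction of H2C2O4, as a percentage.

n(NaOH) = 0.04143 × 0.6015 = 0.02492 mol
Let x = n(H2C2O4), y = n(KHC2O4).
Titrant: 2x + 1y = 0.02492;  mass: 90.03x + 128.13y = 1.831
Solving, x = 8.194 × 10^-3 mol, y = 8.533 × 10^-3 mol
mass of H2C2O4 = 8.194 × 10^-3 × 90.03 = 0.7377 g
% H2C2O4 = 0.7377 / 1.831 × 100 = 40.29 %

40.29 %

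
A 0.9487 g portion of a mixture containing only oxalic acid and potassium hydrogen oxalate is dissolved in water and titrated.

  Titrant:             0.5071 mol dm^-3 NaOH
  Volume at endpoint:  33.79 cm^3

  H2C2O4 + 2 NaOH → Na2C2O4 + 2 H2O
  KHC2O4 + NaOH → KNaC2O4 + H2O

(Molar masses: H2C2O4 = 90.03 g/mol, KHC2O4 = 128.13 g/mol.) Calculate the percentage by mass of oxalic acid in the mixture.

71.18 %

n(NaOH) = 0.03379 × 0.5071 = 0.01713 mol
Let x = n(H2C2O4), y = n(KHC2O4).
Titrant: 2x + 1y = 0.01713;  mass: 90.03x + 128.13y = 0.9487
Solving, x = 7.500 × 10^-3 mol, y = 2.134 × 10^-3 mol
mass of H2C2O4 = 7.500 × 10^-3 × 90.03 = 0.6753 g
% H2C2O4 = 0.6753 / 0.9487 × 100 = 71.18 %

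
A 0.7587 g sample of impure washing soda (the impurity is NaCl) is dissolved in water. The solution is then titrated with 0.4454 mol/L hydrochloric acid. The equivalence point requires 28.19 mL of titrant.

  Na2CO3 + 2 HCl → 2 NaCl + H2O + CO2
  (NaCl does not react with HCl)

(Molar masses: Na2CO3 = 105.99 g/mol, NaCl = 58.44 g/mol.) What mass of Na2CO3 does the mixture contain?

n(HCl) = 0.02819 × 0.4454 = 0.01256 mol
Let x = n(Na2CO3), y = n(NaCl).
Titrant: 2x = 0.01256;  mass: 105.99x + 58.44y = 0.7587
Solving, x = 6.278 × 10^-3 mol, y = 1.597 × 10^-3 mol
mass of Na2CO3 = 6.278 × 10^-3 × 105.99 = 0.6654 g

0.6654 g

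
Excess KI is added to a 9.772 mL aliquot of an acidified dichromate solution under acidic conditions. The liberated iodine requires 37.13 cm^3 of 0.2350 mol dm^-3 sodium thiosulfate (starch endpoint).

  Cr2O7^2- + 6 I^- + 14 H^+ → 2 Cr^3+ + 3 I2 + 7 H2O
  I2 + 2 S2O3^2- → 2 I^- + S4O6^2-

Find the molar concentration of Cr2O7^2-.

0.1488 mol/L

n(S2O3^2-) = 0.03713 × 0.2350 = 8.726 × 10^-3 mol
n(I2) = n(S2O3^2-)/2 = 4.363 × 10^-3 mol
From the 1:3 ratio, n(Cr2O7^2-) in the aliquot = 1/3 × 4.363 × 10^-3 = 1.454 × 10^-3 mol
[Cr2O7^2-] = 1.454 × 10^-3 / 0.009772 = 0.1488 mol/L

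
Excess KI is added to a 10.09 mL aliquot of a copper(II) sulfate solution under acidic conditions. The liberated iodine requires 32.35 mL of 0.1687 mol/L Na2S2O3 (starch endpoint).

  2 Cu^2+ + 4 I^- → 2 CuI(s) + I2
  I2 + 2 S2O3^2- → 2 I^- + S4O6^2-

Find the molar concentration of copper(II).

0.5409 mol/L

n(S2O3^2-) = 0.03235 × 0.1687 = 5.457 × 10^-3 mol
n(I2) = n(S2O3^2-)/2 = 2.729 × 10^-3 mol
From the 2:1 ratio, n(Cu2+) in the aliquot = 2/1 × 2.729 × 10^-3 = 5.457 × 10^-3 mol
[Cu2+] = 5.457 × 10^-3 / 0.01009 = 0.5409 mol/L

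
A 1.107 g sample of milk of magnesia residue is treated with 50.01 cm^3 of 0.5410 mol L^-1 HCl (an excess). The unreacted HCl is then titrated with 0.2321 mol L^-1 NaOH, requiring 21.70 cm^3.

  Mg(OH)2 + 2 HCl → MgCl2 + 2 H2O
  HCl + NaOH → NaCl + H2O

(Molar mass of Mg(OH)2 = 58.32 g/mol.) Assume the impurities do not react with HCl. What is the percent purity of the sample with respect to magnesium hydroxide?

n(HCl) added = 0.05001 × 0.5410 = 0.02706 mol
n(NaOH) used in back-titration = 0.02170 × 0.2321 = 5.037 × 10^-3 mol
n(HCl) left over = 5.037 × 10^-3 mol (1:1 ratio)
n(HCl) consumed by analyte = 0.02706 − 5.037 × 10^-3 = 0.02202 mol
From the 1:2 ratio, n(Mg(OH)2) = 1/2 × 0.02202 = 0.01101 mol
mass of Mg(OH)2 = 0.01101 × 58.32 = 0.6421 g
% Mg(OH)2 = 0.6421 / 1.107 × 100 = 58.00 %

58.00 %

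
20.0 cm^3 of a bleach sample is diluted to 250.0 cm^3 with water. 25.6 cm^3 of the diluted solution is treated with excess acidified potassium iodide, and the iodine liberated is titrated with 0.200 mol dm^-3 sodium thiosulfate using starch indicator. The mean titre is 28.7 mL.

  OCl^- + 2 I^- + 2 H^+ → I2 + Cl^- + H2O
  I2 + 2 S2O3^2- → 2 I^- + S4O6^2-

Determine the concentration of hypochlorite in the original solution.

n(S2O3^2-) = 0.0287 × 0.200 = 5.74 × 10^-3 mol
n(I2) = n(S2O3^2-)/2 = 2.87 × 10^-3 mol
n(OCl^-) in the aliquot = 2.87 × 10^-3 mol (1:1 ratio)
[OCl^-]_dilute = 2.87 × 10^-3 / 0.0256 = 0.112 mol/L
[OCl^-]_original = 0.112 × 250.0/20.0 = 1.40 mol/L

1.40 mol/L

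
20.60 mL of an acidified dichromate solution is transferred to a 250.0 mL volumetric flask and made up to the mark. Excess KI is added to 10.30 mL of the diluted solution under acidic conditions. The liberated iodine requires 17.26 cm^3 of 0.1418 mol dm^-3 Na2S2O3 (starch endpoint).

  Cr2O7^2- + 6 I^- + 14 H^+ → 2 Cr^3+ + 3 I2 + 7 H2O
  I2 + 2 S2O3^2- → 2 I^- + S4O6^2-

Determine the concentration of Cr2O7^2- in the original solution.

0.4806 mol/L

n(S2O3^2-) = 0.01726 × 0.1418 = 2.447 × 10^-3 mol
n(I2) = n(S2O3^2-)/2 = 1.224 × 10^-3 mol
From the 1:3 ratio, n(Cr2O7^2-) in the aliquot = 1/3 × 1.224 × 10^-3 = 4.079 × 10^-4 mol
[Cr2O7^2-]_dilute = 4.079 × 10^-4 / 0.01030 = 0.03960 mol/L
[Cr2O7^2-]_original = 0.03960 × 250.0/20.60 = 0.4806 mol/L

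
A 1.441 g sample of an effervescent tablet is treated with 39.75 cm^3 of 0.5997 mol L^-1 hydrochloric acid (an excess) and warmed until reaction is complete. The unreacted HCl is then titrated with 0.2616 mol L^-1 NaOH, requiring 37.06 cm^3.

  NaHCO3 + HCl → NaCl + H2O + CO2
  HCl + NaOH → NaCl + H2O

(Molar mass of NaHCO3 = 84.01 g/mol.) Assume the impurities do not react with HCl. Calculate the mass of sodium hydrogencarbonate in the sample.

1.188 g

n(HCl) added = 0.03975 × 0.5997 = 0.02384 mol
n(NaOH) used in back-titration = 0.03706 × 0.2616 = 9.695 × 10^-3 mol
n(HCl) left over = 9.695 × 10^-3 mol (1:1 ratio)
n(HCl) consumed by analyte = 0.02384 − 9.695 × 10^-3 = 0.01414 mol
n(NaHCO3) = 0.01414 mol (1:1 ratio)
mass of NaHCO3 = 0.01414 × 84.01 = 1.188 g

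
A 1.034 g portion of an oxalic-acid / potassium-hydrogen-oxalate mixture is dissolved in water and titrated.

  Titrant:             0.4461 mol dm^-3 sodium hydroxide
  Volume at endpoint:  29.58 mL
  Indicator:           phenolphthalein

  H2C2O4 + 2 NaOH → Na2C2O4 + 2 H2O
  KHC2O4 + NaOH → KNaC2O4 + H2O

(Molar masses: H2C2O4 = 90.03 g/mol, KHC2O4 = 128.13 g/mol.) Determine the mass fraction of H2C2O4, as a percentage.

34.40 %

n(NaOH) = 0.02958 × 0.4461 = 0.01320 mol
Let x = n(H2C2O4), y = n(KHC2O4).
Titrant: 2x + 1y = 0.01320;  mass: 90.03x + 128.13y = 1.034
Solving, x = 3.951 × 10^-3 mol, y = 5.294 × 10^-3 mol
mass of H2C2O4 = 3.951 × 10^-3 × 90.03 = 0.3557 g
% H2C2O4 = 0.3557 / 1.034 × 100 = 34.40 %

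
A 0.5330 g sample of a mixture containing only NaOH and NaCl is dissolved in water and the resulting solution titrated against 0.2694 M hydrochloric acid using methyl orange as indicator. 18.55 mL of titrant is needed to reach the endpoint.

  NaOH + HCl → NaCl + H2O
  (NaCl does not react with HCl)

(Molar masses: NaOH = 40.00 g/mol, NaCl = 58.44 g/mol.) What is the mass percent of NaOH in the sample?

n(HCl) = 0.01855 × 0.2694 = 4.997 × 10^-3 mol
Let x = n(NaOH), y = n(NaCl).
Titrant: 1x = 4.997 × 10^-3;  mass: 40.00x + 58.44y = 0.5330
Solving, x = 4.997 × 10^-3 mol, y = 5.700 × 10^-3 mol
mass of NaOH = 4.997 × 10^-3 × 40.00 = 0.1999 g
% NaOH = 0.1999 / 0.5330 × 100 = 37.50 %

37.50 %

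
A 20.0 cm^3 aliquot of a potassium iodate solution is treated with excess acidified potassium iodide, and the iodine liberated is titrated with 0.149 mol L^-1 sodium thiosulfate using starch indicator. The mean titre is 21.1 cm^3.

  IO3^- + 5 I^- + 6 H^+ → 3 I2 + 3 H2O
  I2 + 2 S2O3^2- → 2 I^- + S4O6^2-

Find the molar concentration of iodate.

n(S2O3^2-) = 0.0211 × 0.149 = 3.14 × 10^-3 mol
n(I2) = n(S2O3^2-)/2 = 1.57 × 10^-3 mol
From the 1:3 ratio, n(IO3^-) in the aliquot = 1/3 × 1.57 × 10^-3 = 5.24 × 10^-4 mol
[IO3^-] = 5.24 × 10^-4 / 0.0200 = 0.0262 mol/L

0.0262 mol/L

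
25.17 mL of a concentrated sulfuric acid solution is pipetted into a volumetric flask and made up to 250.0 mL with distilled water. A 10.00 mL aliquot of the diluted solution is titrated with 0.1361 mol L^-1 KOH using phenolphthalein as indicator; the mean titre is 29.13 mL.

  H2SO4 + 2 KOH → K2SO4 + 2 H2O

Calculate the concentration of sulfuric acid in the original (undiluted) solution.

1.969 mol/L

n(KOH) = 0.02913 × 0.1361 = 3.965 × 10^-3 mol
From the 1:2 ratio, n(H2SO4) in the aliquot = 1/2 × 3.965 × 10^-3 = 1.982 × 10^-3 mol
[H2SO4]_dilute = 1.982 × 10^-3 / 0.01000 = 0.1982 mol/L
Dilution factor = 250.0 / 25.17 = 9.932
[H2SO4]_stock = 0.1982 × 9.932 = 1.969 mol/L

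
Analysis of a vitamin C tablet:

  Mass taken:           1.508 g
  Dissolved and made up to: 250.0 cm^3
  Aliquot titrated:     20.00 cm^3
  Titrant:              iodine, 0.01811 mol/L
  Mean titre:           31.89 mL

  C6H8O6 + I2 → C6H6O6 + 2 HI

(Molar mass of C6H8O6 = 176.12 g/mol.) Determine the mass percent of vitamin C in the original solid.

84.31 %

n(I2) per titration = 0.03189 × 0.01811 = 5.775 × 10^-4 mol
n(C6H8O6) in each aliquot = 5.775 × 10^-4 mol (1:1 ratio)
n(C6H8O6) in the whole flask = 5.775 × 10^-4 × 250.0/20.00 = 7.219 × 10^-3 mol
mass of C6H8O6 = 7.219 × 10^-3 × 176.12 = 1.271 g
% C6H8O6 = 1.271 / 1.508 × 100 = 84.31 %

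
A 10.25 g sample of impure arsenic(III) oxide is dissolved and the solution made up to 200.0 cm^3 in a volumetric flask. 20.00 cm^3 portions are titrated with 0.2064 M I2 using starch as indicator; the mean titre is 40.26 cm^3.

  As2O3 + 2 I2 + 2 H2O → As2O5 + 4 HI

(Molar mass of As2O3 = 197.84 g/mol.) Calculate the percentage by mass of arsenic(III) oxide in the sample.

80.19 %

n(I2) per titration = 0.04026 × 0.2064 = 8.310 × 10^-3 mol
From the 1:2 ratio, n(As2O3) in each aliquot = 1/2 × 8.310 × 10^-3 = 4.155 × 10^-3 mol
n(As2O3) in the whole flask = 4.155 × 10^-3 × 200.0/20.00 = 0.04155 mol
mass of As2O3 = 0.04155 × 197.84 = 8.220 g
% As2O3 = 8.220 / 10.25 × 100 = 80.19 %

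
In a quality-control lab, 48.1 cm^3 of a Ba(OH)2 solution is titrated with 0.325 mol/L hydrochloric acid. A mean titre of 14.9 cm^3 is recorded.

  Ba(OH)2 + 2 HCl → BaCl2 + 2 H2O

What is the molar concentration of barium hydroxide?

0.0503 mol/L

n(HCl) = 0.0149 L × 0.325 mol/L = 4.84 × 10^-3 mol
From the 1:2 mole ratio, n(Ba(OH)2) = 1/2 × 4.84 × 10^-3 = 2.42 × 10^-3 mol
[Ba(OH)2] = 2.42 × 10^-3 mol / 0.0481 L = 0.0503 mol/L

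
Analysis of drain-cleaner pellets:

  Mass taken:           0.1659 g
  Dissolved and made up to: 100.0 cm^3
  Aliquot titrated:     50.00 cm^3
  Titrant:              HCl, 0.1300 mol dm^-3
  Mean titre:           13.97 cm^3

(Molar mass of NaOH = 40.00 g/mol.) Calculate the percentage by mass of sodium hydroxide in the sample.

87.58 %

NaOH + HCl → NaCl + H2O
n(HCl) per titration = 0.01397 × 0.1300 = 1.816 × 10^-3 mol
n(NaOH) in each aliquot = 1.816 × 10^-3 mol (1:1 ratio)
n(NaOH) in the whole flask = 1.816 × 10^-3 × 100.0/50.00 = 3.632 × 10^-3 mol
mass of NaOH = 3.632 × 10^-3 × 40.00 = 0.1453 g
% NaOH = 0.1453 / 0.1659 × 100 = 87.58 %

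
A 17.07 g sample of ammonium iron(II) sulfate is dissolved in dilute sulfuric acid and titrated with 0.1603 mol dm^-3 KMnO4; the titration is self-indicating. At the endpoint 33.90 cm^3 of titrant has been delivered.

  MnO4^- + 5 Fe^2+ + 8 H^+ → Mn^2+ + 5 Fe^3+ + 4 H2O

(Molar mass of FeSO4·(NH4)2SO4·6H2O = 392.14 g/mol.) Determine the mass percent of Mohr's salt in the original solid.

n(KMnO4) = 0.03390 L × 0.1603 mol/L = 5.434 × 10^-3 mol
From the 5:1 ratio, n(FeSO4·(NH4)2SO4·6H2O) = 5/1 × 5.434 × 10^-3 = 0.02717 mol
mass of FeSO4·(NH4)2SO4·6H2O = 0.02717 × 392.14 g/mol = 10.65 g
% FeSO4·(NH4)2SO4·6H2O = 10.65 / 17.07 × 100 = 62.42 %

62.42 %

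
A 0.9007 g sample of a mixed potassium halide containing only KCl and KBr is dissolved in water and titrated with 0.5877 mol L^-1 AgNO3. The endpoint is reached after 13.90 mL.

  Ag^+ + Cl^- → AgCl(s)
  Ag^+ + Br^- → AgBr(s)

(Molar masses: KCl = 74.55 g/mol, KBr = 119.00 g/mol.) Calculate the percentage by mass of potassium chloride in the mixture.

n(AgNO3) = 0.01390 × 0.5877 = 8.169 × 10^-3 mol
Let x = n(KCl), y = n(KBr).
Titrant: 1x + 1y = 8.169 × 10^-3;  mass: 74.55x + 119.00y = 0.9007
Solving, x = 1.607 × 10^-3 mol, y = 6.562 × 10^-3 mol
mass of KCl = 1.607 × 10^-3 × 74.55 = 0.1198 g
% KCl = 0.1198 / 0.9007 × 100 = 13.30 %

13.30 %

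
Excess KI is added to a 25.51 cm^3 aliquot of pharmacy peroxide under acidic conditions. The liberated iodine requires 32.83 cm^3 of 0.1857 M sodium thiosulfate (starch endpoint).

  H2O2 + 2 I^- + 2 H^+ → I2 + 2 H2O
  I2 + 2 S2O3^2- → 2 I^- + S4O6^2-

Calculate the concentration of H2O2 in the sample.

0.1195 M

n(S2O3^2-) = 0.03283 × 0.1857 = 6.097 × 10^-3 mol
n(I2) = n(S2O3^2-)/2 = 3.048 × 10^-3 mol
n(H2O2) in the aliquot = 3.048 × 10^-3 mol (1:1 ratio)
[H2O2] = 3.048 × 10^-3 / 0.02551 = 0.1195 mol/L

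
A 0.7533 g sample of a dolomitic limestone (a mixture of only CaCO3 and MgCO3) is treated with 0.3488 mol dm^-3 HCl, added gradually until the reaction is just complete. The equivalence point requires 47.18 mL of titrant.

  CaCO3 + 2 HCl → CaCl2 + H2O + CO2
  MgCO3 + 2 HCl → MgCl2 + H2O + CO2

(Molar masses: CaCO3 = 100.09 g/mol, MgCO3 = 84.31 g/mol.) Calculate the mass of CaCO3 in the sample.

0.3779 g

n(HCl) = 0.04718 × 0.3488 = 0.01646 mol
Let x = n(CaCO3), y = n(MgCO3).
Titrant: 2x + 2y = 0.01646;  mass: 100.09x + 84.31y = 0.7533
Solving, x = 3.776 × 10^-3 mol, y = 4.452 × 10^-3 mol
mass of CaCO3 = 3.776 × 10^-3 × 100.09 = 0.3779 g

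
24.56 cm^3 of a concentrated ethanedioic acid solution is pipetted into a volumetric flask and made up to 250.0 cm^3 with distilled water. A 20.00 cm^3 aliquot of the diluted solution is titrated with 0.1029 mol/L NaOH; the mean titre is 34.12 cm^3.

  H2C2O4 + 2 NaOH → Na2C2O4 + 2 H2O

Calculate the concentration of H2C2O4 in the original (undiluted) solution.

n(NaOH) = 0.03412 × 0.1029 = 3.511 × 10^-3 mol
From the 1:2 ratio, n(H2C2O4) in the aliquot = 1/2 × 3.511 × 10^-3 = 1.755 × 10^-3 mol
[H2C2O4]_dilute = 1.755 × 10^-3 / 0.02000 = 0.08777 mol/L
Dilution factor = 250.0 / 24.56 = 10.18
[H2C2O4]_stock = 0.08777 × 10.18 = 0.8935 mol/L

0.8935 mol/L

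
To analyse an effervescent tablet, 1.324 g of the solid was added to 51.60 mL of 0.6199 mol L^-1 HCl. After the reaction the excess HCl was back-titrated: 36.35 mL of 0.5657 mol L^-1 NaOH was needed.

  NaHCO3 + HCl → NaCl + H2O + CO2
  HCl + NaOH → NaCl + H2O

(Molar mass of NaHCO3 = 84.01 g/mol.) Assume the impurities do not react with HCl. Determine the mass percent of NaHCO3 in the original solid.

72.48 %

n(HCl) added = 0.05160 × 0.6199 = 0.03199 mol
n(NaOH) used in back-titration = 0.03635 × 0.5657 = 0.02056 mol
n(HCl) left over = 0.02056 mol (1:1 ratio)
n(HCl) consumed by analyte = 0.03199 − 0.02056 = 0.01142 mol
n(NaHCO3) = 0.01142 mol (1:1 ratio)
mass of NaHCO3 = 0.01142 × 84.01 = 0.9597 g
% NaHCO3 = 0.9597 / 1.324 × 100 = 72.48 %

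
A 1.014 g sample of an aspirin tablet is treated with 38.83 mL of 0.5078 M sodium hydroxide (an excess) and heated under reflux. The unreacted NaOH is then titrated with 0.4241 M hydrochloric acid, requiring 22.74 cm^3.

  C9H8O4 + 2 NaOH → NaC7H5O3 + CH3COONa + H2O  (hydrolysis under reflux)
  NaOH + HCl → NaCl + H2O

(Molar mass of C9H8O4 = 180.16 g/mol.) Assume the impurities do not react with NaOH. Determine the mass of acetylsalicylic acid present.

0.9075 g

n(NaOH) added = 0.03883 × 0.5078 = 0.01972 mol
n(HCl) used in back-titration = 0.02274 × 0.4241 = 9.644 × 10^-3 mol
n(NaOH) left over = 9.644 × 10^-3 mol (1:1 ratio)
n(NaOH) consumed by analyte = 0.01972 − 9.644 × 10^-3 = 0.01007 mol
From the 1:2 ratio, n(C9H8O4) = 1/2 × 0.01007 = 5.037 × 10^-3 mol
mass of C9H8O4 = 5.037 × 10^-3 × 180.16 = 0.9075 g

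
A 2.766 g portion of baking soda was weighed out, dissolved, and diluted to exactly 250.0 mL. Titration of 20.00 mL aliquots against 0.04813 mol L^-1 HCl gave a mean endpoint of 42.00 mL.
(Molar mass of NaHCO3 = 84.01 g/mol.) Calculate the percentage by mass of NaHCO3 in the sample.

NaHCO3 + HCl → NaCl + H2O + CO2
n(HCl) per titration = 0.04200 × 0.04813 = 2.021 × 10^-3 mol
n(NaHCO3) in each aliquot = 2.021 × 10^-3 mol (1:1 ratio)
n(NaHCO3) in the whole flask = 2.021 × 10^-3 × 250.0/20.00 = 0.02527 mol
mass of NaHCO3 = 0.02527 × 84.01 = 2.123 g
% NaHCO3 = 2.123 / 2.766 × 100 = 76.75 %

76.75 %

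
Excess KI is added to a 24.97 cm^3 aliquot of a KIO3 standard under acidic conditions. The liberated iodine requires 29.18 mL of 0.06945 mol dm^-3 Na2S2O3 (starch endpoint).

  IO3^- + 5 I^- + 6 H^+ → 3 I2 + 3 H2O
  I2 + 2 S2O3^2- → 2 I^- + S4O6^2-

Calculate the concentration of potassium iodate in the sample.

n(S2O3^2-) = 0.02918 × 0.06945 = 2.027 × 10^-3 mol
n(I2) = n(S2O3^2-)/2 = 1.013 × 10^-3 mol
From the 1:3 ratio, n(IO3^-) in the aliquot = 1/3 × 1.013 × 10^-3 = 3.378 × 10^-4 mol
[IO3^-] = 3.378 × 10^-4 / 0.02497 = 0.01353 mol/L

0.01353 mol/L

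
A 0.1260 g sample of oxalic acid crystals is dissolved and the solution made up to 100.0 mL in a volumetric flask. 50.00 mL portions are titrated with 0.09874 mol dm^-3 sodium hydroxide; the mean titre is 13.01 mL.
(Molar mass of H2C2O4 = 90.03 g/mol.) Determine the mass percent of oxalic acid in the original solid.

H2C2O4 + 2 NaOH → Na2C2O4 + 2 H2O
n(NaOH) per titration = 0.01301 × 0.09874 = 1.285 × 10^-3 mol
From the 1:2 ratio, n(H2C2O4) in each aliquot = 1/2 × 1.285 × 10^-3 = 6.423 × 10^-4 mol
n(H2C2O4) in the whole flask = 6.423 × 10^-4 × 100.0/50.00 = 1.285 × 10^-3 mol
mass of H2C2O4 = 1.285 × 10^-3 × 90.03 = 0.1157 g
% H2C2O4 = 0.1157 / 0.1260 × 100 = 91.79 %

91.79 %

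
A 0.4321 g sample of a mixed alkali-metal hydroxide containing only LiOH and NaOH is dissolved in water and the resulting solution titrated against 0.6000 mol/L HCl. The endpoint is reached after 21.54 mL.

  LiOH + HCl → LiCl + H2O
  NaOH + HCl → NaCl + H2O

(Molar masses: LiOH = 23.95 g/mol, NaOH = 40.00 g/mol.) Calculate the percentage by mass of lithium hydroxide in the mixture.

n(HCl) = 0.02154 × 0.6000 = 0.01292 mol
Let x = n(LiOH), y = n(NaOH).
Titrant: 1x + 1y = 0.01292;  mass: 23.95x + 40.00y = 0.4321
Solving, x = 5.287 × 10^-3 mol, y = 7.637 × 10^-3 mol
mass of LiOH = 5.287 × 10^-3 × 23.95 = 0.1266 g
% LiOH = 0.1266 / 0.4321 × 100 = 29.31 %

29.31 %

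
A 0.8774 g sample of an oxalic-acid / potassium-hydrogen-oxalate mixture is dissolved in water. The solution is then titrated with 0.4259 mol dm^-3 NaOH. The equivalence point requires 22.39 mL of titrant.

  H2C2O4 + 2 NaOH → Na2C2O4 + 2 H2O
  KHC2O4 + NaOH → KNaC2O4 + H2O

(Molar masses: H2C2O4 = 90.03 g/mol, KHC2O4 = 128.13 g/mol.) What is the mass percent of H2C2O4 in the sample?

21.26 %

n(NaOH) = 0.02239 × 0.4259 = 9.536 × 10^-3 mol
Let x = n(H2C2O4), y = n(KHC2O4).
Titrant: 2x + 1y = 9.536 × 10^-3;  mass: 90.03x + 128.13y = 0.8774
Solving, x = 2.072 × 10^-3 mol, y = 5.392 × 10^-3 mol
mass of H2C2O4 = 2.072 × 10^-3 × 90.03 = 0.1865 g
% H2C2O4 = 0.1865 / 0.8774 × 100 = 21.26 %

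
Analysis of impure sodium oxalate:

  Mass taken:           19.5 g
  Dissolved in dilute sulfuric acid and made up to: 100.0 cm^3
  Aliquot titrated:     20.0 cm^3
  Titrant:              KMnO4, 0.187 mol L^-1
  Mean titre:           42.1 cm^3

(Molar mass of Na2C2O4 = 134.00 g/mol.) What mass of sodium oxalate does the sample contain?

13.2 g

2 MnO4^- + 5 C2O4^2- + 16 H^+ → 2 Mn^2+ + 10 CO2 + 8 H2O
n(KMnO4) per titration = 0.0421 × 0.187 = 7.87 × 10^-3 mol
From the 5:2 ratio, n(Na2C2O4) in each aliquot = 5/2 × 7.87 × 10^-3 = 0.0197 mol
n(Na2C2O4) in the whole flask = 0.0197 × 100.0/20.0 = 0.0984 mol
mass of Na2C2O4 = 0.0984 × 134.00 = 13.2 g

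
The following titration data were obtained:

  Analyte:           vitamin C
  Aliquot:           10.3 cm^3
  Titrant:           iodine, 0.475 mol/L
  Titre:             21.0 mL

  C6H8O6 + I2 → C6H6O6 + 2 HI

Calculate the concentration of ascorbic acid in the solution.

0.968 mol/L

n(I2) = 0.0210 L × 0.475 mol/L = 9.97 × 10^-3 mol
n(C6H8O6) = 9.97 × 10^-3 mol (1:1 mole ratio)
[C6H8O6] = 9.97 × 10^-3 mol / 0.0103 L = 0.968 mol/L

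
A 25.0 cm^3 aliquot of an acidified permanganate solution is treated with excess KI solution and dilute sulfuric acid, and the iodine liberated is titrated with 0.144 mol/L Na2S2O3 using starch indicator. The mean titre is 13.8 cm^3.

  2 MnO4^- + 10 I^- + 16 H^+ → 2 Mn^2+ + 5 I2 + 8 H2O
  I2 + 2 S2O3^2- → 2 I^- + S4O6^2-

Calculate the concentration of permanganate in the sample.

0.0159 mol/L

n(S2O3^2-) = 0.0138 × 0.144 = 1.99 × 10^-3 mol
n(I2) = n(S2O3^2-)/2 = 9.94 × 10^-4 mol
From the 2:5 ratio, n(MnO4^-) in the aliquot = 2/5 × 9.94 × 10^-4 = 3.97 × 10^-4 mol
[MnO4^-] = 3.97 × 10^-4 / 0.0250 = 0.0159 mol/L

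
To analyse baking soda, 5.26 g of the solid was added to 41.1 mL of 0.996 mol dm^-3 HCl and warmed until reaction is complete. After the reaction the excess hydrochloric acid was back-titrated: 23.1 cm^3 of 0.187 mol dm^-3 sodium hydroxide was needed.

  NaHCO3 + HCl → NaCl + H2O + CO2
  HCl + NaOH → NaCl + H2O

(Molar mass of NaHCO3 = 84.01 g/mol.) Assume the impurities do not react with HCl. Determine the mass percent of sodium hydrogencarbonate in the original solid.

58.5 %

n(HCl) added = 0.0411 × 0.996 = 0.0409 mol
n(NaOH) used in back-titration = 0.0231 × 0.187 = 4.32 × 10^-3 mol
n(HCl) left over = 4.32 × 10^-3 mol (1:1 ratio)
n(HCl) consumed by analyte = 0.0409 − 4.32 × 10^-3 = 0.0366 mol
n(NaHCO3) = 0.0366 mol (1:1 ratio)
mass of NaHCO3 = 0.0366 × 84.01 = 3.08 g
% NaHCO3 = 3.08 / 5.26 × 100 = 58.5 %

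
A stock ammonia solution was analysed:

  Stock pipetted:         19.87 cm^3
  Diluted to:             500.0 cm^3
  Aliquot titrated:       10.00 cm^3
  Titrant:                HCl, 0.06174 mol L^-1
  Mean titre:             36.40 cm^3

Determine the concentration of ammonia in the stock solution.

5.655 mol/L

NH3 + HCl → NH4Cl
n(HCl) = 0.03640 × 0.06174 = 2.247 × 10^-3 mol
n(NH3) in the aliquot = 2.247 × 10^-3 mol (1:1 ratio)
[NH3]_dilute = 2.247 × 10^-3 / 0.01000 = 0.2247 mol/L
Dilution factor = 500.0 / 19.87 = 25.16
[NH3]_stock = 0.2247 × 25.16 = 5.655 mol/L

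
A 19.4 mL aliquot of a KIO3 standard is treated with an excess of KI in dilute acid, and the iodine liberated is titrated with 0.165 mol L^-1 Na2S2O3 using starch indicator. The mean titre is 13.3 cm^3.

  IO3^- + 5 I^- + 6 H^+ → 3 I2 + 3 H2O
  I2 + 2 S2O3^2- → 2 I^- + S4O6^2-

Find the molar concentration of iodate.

0.0189 mol/L

n(S2O3^2-) = 0.0133 × 0.165 = 2.19 × 10^-3 mol
n(I2) = n(S2O3^2-)/2 = 1.10 × 10^-3 mol
From the 1:3 ratio, n(IO3^-) in the aliquot = 1/3 × 1.10 × 10^-3 = 3.66 × 10^-4 mol
[IO3^-] = 3.66 × 10^-4 / 0.0194 = 0.0189 mol/L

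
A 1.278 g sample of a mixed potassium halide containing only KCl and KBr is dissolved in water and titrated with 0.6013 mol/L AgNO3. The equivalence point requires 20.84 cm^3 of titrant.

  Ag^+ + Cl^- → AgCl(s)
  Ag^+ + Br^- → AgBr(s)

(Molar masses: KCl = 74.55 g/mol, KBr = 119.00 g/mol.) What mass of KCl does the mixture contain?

n(AgNO3) = 0.02084 × 0.6013 = 0.01253 mol
Let x = n(KCl), y = n(KBr).
Titrant: 1x + 1y = 0.01253;  mass: 74.55x + 119.00y = 1.278
Solving, x = 4.796 × 10^-3 mol, y = 7.735 × 10^-3 mol
mass of KCl = 4.796 × 10^-3 × 74.55 = 0.3576 g

0.3576 g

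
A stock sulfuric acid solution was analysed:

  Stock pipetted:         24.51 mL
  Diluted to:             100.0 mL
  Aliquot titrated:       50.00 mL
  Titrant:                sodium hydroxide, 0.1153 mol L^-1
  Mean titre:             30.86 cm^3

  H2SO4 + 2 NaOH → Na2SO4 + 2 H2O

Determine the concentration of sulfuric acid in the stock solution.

n(NaOH) = 0.03086 × 0.1153 = 3.558 × 10^-3 mol
From the 1:2 ratio, n(H2SO4) in the aliquot = 1/2 × 3.558 × 10^-3 = 1.779 × 10^-3 mol
[H2SO4]_dilute = 1.779 × 10^-3 / 0.05000 = 0.03558 mol/L
Dilution factor = 100.0 / 24.51 = 4.080
[H2SO4]_stock = 0.03558 × 4.080 = 0.1452 mol/L

0.1452 mol/L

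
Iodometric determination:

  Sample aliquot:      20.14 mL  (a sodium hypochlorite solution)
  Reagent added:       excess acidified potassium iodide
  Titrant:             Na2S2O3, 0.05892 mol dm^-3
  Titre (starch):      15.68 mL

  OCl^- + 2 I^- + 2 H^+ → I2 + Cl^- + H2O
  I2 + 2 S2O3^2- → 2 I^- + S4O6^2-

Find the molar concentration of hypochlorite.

n(S2O3^2-) = 0.01568 × 0.05892 = 9.239 × 10^-4 mol
n(I2) = n(S2O3^2-)/2 = 4.619 × 10^-4 mol
n(OCl^-) in the aliquot = 4.619 × 10^-4 mol (1:1 ratio)
[OCl^-] = 4.619 × 10^-4 / 0.02014 = 0.02294 mol/L

0.02294 mol/L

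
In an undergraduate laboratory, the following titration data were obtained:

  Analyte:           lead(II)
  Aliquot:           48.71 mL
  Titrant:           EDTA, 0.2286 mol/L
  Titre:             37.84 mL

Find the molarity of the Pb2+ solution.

Pb^2+ + EDTA^4- → [Pb(EDTA)]^2-
n(EDTA) = 0.03784 L × 0.2286 mol/L = 8.650 × 10^-3 mol
n(Pb2+) = 8.650 × 10^-3 mol (1:1 mole ratio)
[Pb2+] = 8.650 × 10^-3 mol / 0.04871 L = 0.1776 mol/L

0.1776 mol/L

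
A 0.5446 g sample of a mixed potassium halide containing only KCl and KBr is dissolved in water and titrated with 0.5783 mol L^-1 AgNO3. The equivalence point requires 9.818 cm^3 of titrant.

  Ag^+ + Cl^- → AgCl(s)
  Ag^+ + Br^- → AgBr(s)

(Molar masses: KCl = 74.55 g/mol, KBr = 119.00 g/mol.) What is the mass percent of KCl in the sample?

n(AgNO3) = 0.009818 × 0.5783 = 5.678 × 10^-3 mol
Let x = n(KCl), y = n(KBr).
Titrant: 1x + 1y = 5.678 × 10^-3;  mass: 74.55x + 119.00y = 0.5446
Solving, x = 2.948 × 10^-3 mol, y = 2.729 × 10^-3 mol
mass of KCl = 2.948 × 10^-3 × 74.55 = 0.2198 g
% KCl = 0.2198 / 0.5446 × 100 = 40.36 %

40.36 %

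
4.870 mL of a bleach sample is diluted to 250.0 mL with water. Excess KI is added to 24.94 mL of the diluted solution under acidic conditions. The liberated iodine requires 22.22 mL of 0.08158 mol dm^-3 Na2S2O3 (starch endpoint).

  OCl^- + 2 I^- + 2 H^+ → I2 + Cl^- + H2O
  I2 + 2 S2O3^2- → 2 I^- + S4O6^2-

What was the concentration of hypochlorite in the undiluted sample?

n(S2O3^2-) = 0.02222 × 0.08158 = 1.813 × 10^-3 mol
n(I2) = n(S2O3^2-)/2 = 9.064 × 10^-4 mol
n(OCl^-) in the aliquot = 9.064 × 10^-4 mol (1:1 ratio)
[OCl^-]_dilute = 9.064 × 10^-4 / 0.02494 = 0.03634 mol/L
[OCl^-]_original = 0.03634 × 250.0/4.870 = 1.866 mol/L

1.866 mol/L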